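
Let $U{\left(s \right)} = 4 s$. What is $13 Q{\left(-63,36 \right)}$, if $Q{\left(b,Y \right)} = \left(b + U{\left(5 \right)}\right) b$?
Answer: $35217$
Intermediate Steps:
$Q{\left(b,Y \right)} = b \left(20 + b\right)$ ($Q{\left(b,Y \right)} = \left(b + 4 \cdot 5\right) b = \left(b + 20\right) b = \left(20 + b\right) b = b \left(20 + b\right)$)
$13 Q{\left(-63,36 \right)} = 13 \left(- 63 \left(20 - 63\right)\right) = 13 \left(\left(-63\right) \left(-43\right)\right) = 13 \cdot 2709 = 35217$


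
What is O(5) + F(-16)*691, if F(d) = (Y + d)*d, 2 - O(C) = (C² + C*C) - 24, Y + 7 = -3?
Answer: 287432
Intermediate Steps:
Y = -10 (Y = -7 - 3 = -10)
O(C) = 26 - 2*C² (O(C) = 2 - ((C² + C*C) - 24) = 2 - ((C² + C²) - 24) = 2 - (2*C² - 24) = 2 - (-24 + 2*C²) = 2 + (24 - 2*C²) = 26 - 2*C²)
F(d) = d*(-10 + d) (F(d) = (-10 + d)*d = d*(-10 + d))
O(5) + F(-16)*691 = (26 - 2*5²) - 16*(-10 - 16)*691 = (26 - 2*25) - 16*(-26)*691 = (26 - 50) + 416*691 = -24 + 287456 = 287432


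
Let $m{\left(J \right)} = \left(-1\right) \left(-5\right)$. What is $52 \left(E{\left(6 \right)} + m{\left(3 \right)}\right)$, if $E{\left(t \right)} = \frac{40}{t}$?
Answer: $\frac{1820}{3} \approx 606.67$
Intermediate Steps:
$m{\left(J \right)} = 5$
$52 \left(E{\left(6 \right)} + m{\left(3 \right)}\right) = 52 \left(\frac{40}{6} + 5\right) = 52 \left(40 \cdot \frac{1}{6} + 5\right) = 52 \left(\frac{20}{3} + 5\right) = 52 \cdot \frac{35}{3} = \frac{1820}{3}$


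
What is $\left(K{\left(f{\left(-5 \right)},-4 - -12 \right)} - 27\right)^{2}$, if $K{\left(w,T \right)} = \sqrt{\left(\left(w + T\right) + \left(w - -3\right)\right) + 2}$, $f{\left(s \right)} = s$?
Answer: $\left(27 - \sqrt{3}\right)^{2} \approx 638.47$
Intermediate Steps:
$K{\left(w,T \right)} = \sqrt{5 + T + 2 w}$ ($K{\left(w,T \right)} = \sqrt{\left(\left(T + w\right) + \left(w + 3\right)\right) + 2} = \sqrt{\left(\left(T + w\right) + \left(3 + w\right)\right) + 2} = \sqrt{\left(3 + T + 2 w\right) + 2} = \sqrt{5 + T + 2 w}$)
$\left(K{\left(f{\left(-5 \right)},-4 - -12 \right)} - 27\right)^{2} = \left(\sqrt{5 - -8 + 2 \left(-5\right)} - 27\right)^{2} = \left(\sqrt{5 + \left(-4 + 12\right) - 10} - 27\right)^{2} = \left(\sqrt{5 + 8 - 10} - 27\right)^{2} = \left(\sqrt{3} - 27\right)^{2} = \left(-27 + \sqrt{3}\right)^{2}$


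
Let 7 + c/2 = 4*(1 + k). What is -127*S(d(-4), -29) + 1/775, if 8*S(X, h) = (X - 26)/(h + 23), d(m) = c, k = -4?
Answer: -393697/2325 ≈ -169.33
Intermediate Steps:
c = -38 (c = -14 + 2*(4*(1 - 4)) = -14 + 2*(4*(-3)) = -14 + 2*(-12) = -14 - 24 = -38)
d(m) = -38
S(X, h) = (-26 + X)/(8*(23 + h)) (S(X, h) = ((X - 26)/(h + 23))/8 = ((-26 + X)/(23 + h))/8 = (-26 + X)/(8*(23 + h)))
-127*S(d(-4), -29) + 1/775 = -127*(-26 - 38)/(8*(23 - 29)) + 1/775 = -127*(-64)/(8*(-6)) + 1/775 = -127*(-1)*(-64)/(8*6) + 1/775 = -127*4/3 + 1/775 = -508/3 + 1/775 = -393697/2325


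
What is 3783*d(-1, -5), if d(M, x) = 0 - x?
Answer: 18915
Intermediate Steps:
d(M, x) = -x
3783*d(-1, -5) = 3783*(-1*(-5)) = 3783*5 = 18915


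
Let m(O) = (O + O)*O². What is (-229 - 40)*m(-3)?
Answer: 14526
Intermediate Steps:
m(O) = 2*O³ (m(O) = (2*O)*O² = 2*O³)
(-229 - 40)*m(-3) = (-229 - 40)*(2*(-3)³) = -538*(-27) = -269*(-54) = 14526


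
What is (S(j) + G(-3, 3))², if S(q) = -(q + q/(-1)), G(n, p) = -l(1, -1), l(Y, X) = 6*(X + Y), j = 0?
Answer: 0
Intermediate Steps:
l(Y, X) = 6*X + 6*Y
G(n, p) = 0 (G(n, p) = -(6*(-1) + 6*1) = -(-6 + 6) = -1*0 = 0)
S(q) = 0 (S(q) = -(q + q*(-1)) = -(q - q) = -1*0 = 0)
(S(j) + G(-3, 3))² = (0 + 0)² = 0² = 0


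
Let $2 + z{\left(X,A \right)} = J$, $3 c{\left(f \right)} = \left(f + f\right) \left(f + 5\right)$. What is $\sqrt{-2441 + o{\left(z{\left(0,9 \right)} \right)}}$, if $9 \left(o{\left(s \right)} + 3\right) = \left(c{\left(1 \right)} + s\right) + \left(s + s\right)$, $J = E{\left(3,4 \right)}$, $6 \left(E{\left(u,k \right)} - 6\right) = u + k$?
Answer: $\frac{7 i \sqrt{1794}}{6} \approx 49.415 i$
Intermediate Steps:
$E{\left(u,k \right)} = 6 + \frac{k}{6} + \frac{u}{6}$ ($E{\left(u,k \right)} = 6 + \frac{u + k}{6} = 6 + \frac{k + u}{6} = 6 + \left(\frac{k}{6} + \frac{u}{6}\right) = 6 + \frac{k}{6} + \frac{u}{6}$)
$J = \frac{43}{6}$ ($J = 6 + \frac{1}{6} \cdot 4 + \frac{1}{6} \cdot 3 = 6 + \frac{2}{3} + \frac{1}{2} = \frac{43}{6} \approx 7.1667$)
$c{\left(f \right)} = \frac{2 f \left(5 + f\right)}{3}$ ($c{\left(f \right)} = \frac{\left(f + f\right) \left(f + 5\right)}{3} = \frac{2 f \left(5 + f\right)}{3}$)
$z{\left(X,A \right)} = \frac{31}{6}$ ($z{\left(X,A \right)} = -2 + \frac{43}{6} = \frac{31}{6}$)
$o{\left(s \right)} = - \frac{23}{9} + \frac{s}{3}$ ($o{\left(s \right)} = -3 + \frac{\left(\frac{2}{3} \cdot 1 \left(5 + 1\right) + s\right) + \left(s + s\right)}{9} = -3 + \frac{\left(\frac{2}{3} \cdot 1 \cdot 6 + s\right) + 2 s}{9} = -3 + \frac{\left(4 + s\right) + 2 s}{9} = -3 + \frac{4 + 3 s}{9} = -3 + \left(\frac{4}{9} + \frac{s}{3}\right) = - \frac{23}{9} + \frac{s}{3}$)
$\sqrt{-2441 + o{\left(z{\left(0,9 \right)} \right)}} = \sqrt{-2441 + \left(- \frac{23}{9} + \frac{1}{3} \cdot \frac{31}{6}\right)} = \sqrt{-2441 + \left(- \frac{23}{9} + \frac{31}{18}\right)} = \sqrt{-2441 - \frac{5}{6}} = \sqrt{- \frac{14651}{6}} = \frac{7 i \sqrt{1794}}{6}$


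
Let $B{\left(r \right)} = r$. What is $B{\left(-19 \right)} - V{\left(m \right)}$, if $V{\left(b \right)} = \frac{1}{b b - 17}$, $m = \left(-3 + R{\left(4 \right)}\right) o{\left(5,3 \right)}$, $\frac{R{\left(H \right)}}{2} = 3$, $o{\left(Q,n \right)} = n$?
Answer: $- \frac{1217}{64} \approx -19.016$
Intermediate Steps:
$R{\left(H \right)} = 6$ ($R{\left(H \right)} = 2 \cdot 3 = 6$)
$m = 9$ ($m = \left(-3 + 6\right) 3 = 3 \cdot 3 = 9$)
$V{\left(b \right)} = \frac{1}{-17 + b^{2}}$ ($V{\left(b \right)} = \frac{1}{b^{2} - 17} = \frac{1}{-17 + b^{2}}$)
$B{\left(-19 \right)} - V{\left(m \right)} = -19 - \frac{1}{-17 + 9^{2}} = -19 - \frac{1}{-17 + 81} = -19 - \frac{1}{64} = - \frac{1217}{64}$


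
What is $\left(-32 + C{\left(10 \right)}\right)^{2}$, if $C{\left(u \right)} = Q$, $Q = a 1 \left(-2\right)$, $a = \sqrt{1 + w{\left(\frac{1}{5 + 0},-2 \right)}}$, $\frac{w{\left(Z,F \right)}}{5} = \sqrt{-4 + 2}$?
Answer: $4 \left(16 + \sqrt{1 + 5 i \sqrt{2}}\right)^{2} \approx 1286.3 + 252.58 i$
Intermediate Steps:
$w{\left(Z,F \right)} = 5 i \sqrt{2}$ ($w{\left(Z,F \right)} = 5 \sqrt{-4 + 2} = 5 \sqrt{-2} = 5 i \sqrt{2}$)
$a = \sqrt{1 + 5 i \sqrt{2}} \approx 2.0176 + 1.7523 i$
$Q = - 2 \sqrt{1 + 5 i \sqrt{2}}$ ($Q = \sqrt{1 + 5 i \sqrt{2}} \cdot 1 \left(-2\right) = \sqrt{1 + 5 i \sqrt{2}} \left(-2\right) = - 2 \sqrt{1 + 5 i \sqrt{2}} \approx -4.0352 - 3.5047 i$)
$C{\left(u \right)} = - 2 \sqrt{1 + 5 i \sqrt{2}}$
$\left(-32 + C{\left(10 \right)}\right)^{2} = \left(-32 - 2 \sqrt{1 + 5 i \sqrt{2}}\right)^{2}$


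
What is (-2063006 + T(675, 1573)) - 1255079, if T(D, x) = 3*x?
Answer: -3313366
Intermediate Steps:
(-2063006 + T(675, 1573)) - 1255079 = (-2063006 + 3*1573) - 1255079 = (-2063006 + 4719) - 1255079 = -2058287 - 1255079 = -3313366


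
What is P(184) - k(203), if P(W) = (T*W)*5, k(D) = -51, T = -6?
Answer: -5469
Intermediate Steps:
P(W) = -30*W (P(W) = -6*W*5 = -30*W)
P(184) - k(203) = -30*184 - 1*(-51) = -5520 + 51 = -5469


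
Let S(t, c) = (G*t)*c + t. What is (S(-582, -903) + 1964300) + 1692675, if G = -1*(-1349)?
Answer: 712617947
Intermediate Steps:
G = 1349
S(t, c) = t + 1349*c*t (S(t, c) = (1349*t)*c + t = 1349*c*t + t = t + 1349*c*t)
(S(-582, -903) + 1964300) + 1692675 = (-582*(1 + 1349*(-903)) + 1964300) + 1692675 = (-582*(1 - 1218147) + 1964300) + 1692675 = (-582*(-1218146) + 1964300) + 1692675 = (708960972 + 1964300) + 1692675 = 710925272 + 1692675 = 712617947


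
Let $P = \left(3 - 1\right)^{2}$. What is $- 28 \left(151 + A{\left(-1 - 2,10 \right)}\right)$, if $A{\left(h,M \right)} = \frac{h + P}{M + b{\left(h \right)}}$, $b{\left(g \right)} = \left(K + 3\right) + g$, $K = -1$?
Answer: $- \frac{38080}{9} \approx -4231.1$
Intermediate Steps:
$P = 4$ ($P = 2^{2} = 4$)
$b{\left(g \right)} = 2 + g$ ($b{\left(g \right)} = \left(-1 + 3\right) + g = 2 + g$)
$A{\left(h,M \right)} = \frac{4 + h}{2 + M + h}$ ($A{\left(h,M \right)} = \frac{h + 4}{M + \left(2 + h\right)} = \frac{4 + h}{2 + M + h}$)
$- 28 \left(151 + A{\left(-1 - 2,10 \right)}\right) = - 28 \left(151 + \frac{4 - 3}{2 + 10 - 3}\right) = - 28 \left(151 + \frac{1}{9} \cdot 1\right) = - 28 \left(151 + \frac{1}{9}\right) = \left(-28\right) \frac{1360}{9} = - \frac{38080}{9}$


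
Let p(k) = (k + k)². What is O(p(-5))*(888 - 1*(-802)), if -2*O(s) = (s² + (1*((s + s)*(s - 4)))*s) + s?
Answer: -1630934500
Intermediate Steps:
p(k) = 4*k² (p(k) = (2*k)² = 4*k²)
O(s) = -s/2 - s²/2 - s²*(-4 + s) (O(s) = -((s² + (1*((s + s)*(s - 4)))*s) + s)/2 = -((s² + (1*((2*s)*(-4 + s)))*s) + s)/2 = -((s² + (1*(2*s*(-4 + s)))*s) + s)/2 = -((s² + (2*s*(-4 + s))*s) + s)/2 = -((s² + 2*s²*(-4 + s)) + s)/2 = -(s + s² + 2*s²*(-4 + s))/2 = -s/2 - s²/2 - s²*(-4 + s))
O(p(-5))*(888 - 1*(-802)) = ((4*(-5)²)*(-1 - 2*(4*(-5)²)² + 7*(4*(-5)²))/2)*(888 - 1*(-802)) = ((4*25)*(-1 - 2*(4*25)² + 7*(4*25))/2)*(888 + 802) = ((½)*100*(-1 - 2*100² + 7*100))*1690 = ((½)*100*(-1 - 2*10000 + 700))*1690 = ((½)*100*(-1 - 20000 + 700))*1690 = ((½)*100*(-19301))*1690 = -965050*1690 = -1630934500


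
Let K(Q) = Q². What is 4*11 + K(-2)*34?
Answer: 180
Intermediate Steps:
4*11 + K(-2)*34 = 4*11 + (-2)²*34 = 44 + 4*34 = 44 + 136 = 180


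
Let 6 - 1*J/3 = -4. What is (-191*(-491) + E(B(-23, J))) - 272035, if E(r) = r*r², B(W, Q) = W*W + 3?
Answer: 150390514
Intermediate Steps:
J = 30 (J = 18 - 3*(-4) = 18 + 12 = 30)
B(W, Q) = 3 + W² (B(W, Q) = W² + 3 = 3 + W²)
E(r) = r³
(-191*(-491) + E(B(-23, J))) - 272035 = (-191*(-491) + (3 + (-23)²)³) - 272035 = (93781 + (3 + 529)³) - 272035 = (93781 + 532³) - 272035 = (93781 + 150568768) - 272035 = 150662549 - 272035 = 150390514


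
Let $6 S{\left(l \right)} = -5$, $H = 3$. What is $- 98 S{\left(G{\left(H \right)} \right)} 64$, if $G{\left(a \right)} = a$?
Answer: $\frac{15680}{3} \approx 5226.7$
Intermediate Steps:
$S{\left(l \right)} = - \frac{5}{6}$ ($S{\left(l \right)} = \frac{1}{6} \left(-5\right) = - \frac{5}{6}$)
$- 98 S{\left(G{\left(H \right)} \right)} 64 = \left(-98\right) \left(- \frac{5}{6}\right) 64 = \frac{245}{3} \cdot 64 = \frac{15680}{3}$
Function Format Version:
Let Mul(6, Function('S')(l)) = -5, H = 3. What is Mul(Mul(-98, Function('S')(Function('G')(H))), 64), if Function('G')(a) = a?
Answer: Rational(15680, 3) ≈ 5226.7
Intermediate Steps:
Function('S')(l) = Rational(-5, 6) (Function('S')(l) = Mul(Rational(1, 6), -5) = Rational(-5, 6))
Mul(Mul(-98, Function('S')(Function('G')(H))), 64) = Mul(Mul(-98, Rational(-5, 6)), 64) = Mul(Rational(245, 3), 64) = Rational(15680, 3)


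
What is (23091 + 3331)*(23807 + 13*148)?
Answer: 679864482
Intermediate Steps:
(23091 + 3331)*(23807 + 13*148) = 26422*(23807 + 1924) = 26422*25731 = 679864482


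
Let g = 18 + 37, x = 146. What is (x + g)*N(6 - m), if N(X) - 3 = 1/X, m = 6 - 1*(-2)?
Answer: 1005/2 ≈ 502.50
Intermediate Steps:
m = 8 (m = 6 + 2 = 8)
N(X) = 3 + 1/X
g = 55
(x + g)*N(6 - m) = (146 + 55)*(3 + 1/(6 - 1*8)) = 201*(3 + 1/(6 - 8)) = 201*(3 + 1/(-2)) = 201*(3 - ½) = 201*(5/2) = 1005/2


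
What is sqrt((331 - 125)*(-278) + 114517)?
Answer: 3*sqrt(6361) ≈ 239.27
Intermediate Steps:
sqrt((331 - 125)*(-278) + 114517) = sqrt(206*(-278) + 114517) = sqrt(-57268 + 114517) = sqrt(57249) = 3*sqrt(6361)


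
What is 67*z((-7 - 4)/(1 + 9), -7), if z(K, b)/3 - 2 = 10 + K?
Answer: 21909/10 ≈ 2190.9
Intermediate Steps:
z(K, b) = 36 + 3*K (z(K, b) = 6 + 3*(10 + K) = 6 + (30 + 3*K) = 36 + 3*K)
67*z((-7 - 4)/(1 + 9), -7) = 67*(36 + 3*((-7 - 4)/(1 + 9))) = 67*(36 + 3*(-11/10)) = 67*(36 - 33/10) = 67*(327/10) = 21909/10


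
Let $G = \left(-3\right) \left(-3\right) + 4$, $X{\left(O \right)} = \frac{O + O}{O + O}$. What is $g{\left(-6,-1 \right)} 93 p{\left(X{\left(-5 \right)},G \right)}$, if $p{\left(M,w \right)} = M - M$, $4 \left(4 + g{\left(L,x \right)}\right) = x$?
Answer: $0$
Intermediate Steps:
$g{\left(L,x \right)} = -4 + \frac{x}{4}$
$X{\left(O \right)} = 1$ ($X{\left(O \right)} = \frac{2 O}{2 O} = 2 O \frac{1}{2 O} = 1$)
$G = 13$ ($G = 9 + 4 = 13$)
$p{\left(M,w \right)} = 0$
$g{\left(-6,-1 \right)} 93 p{\left(X{\left(-5 \right)},G \right)} = \left(-4 + \frac{1}{4} \left(-1\right)\right) 93 \cdot 0 = \left(-4 - \frac{1}{4}\right) 93 \cdot 0 = \left(- \frac{17}{4}\right) 93 \cdot 0 = \left(- \frac{1581}{4}\right) 0 = 0$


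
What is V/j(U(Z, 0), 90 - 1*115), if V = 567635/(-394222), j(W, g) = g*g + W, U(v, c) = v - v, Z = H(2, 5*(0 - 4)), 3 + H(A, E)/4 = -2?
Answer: -113527/49277750 ≈ -0.0023038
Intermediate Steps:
H(A, E) = -20 (H(A, E) = -12 + 4*(-2) = -12 - 8 = -20)
Z = -20
U(v, c) = 0
j(W, g) = W + g² (j(W, g) = g² + W = W + g²)
V = -567635/394222 (V = 567635*(-1/394222) = -567635/394222 ≈ -1.4399)
V/j(U(Z, 0), 90 - 1*115) = -567635/(394222*(0 + (90 - 1*115)²)) = -567635/(394222*(0 + (90 - 115)²)) = -567635/(394222*(0 + (-25)²)) = -567635/(394222*(0 + 625)) = -567635/394222/625 = -567635/394222*1/625 = -113527/49277750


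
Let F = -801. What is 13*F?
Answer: -10413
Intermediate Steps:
13*F = 13*(-801) = -10413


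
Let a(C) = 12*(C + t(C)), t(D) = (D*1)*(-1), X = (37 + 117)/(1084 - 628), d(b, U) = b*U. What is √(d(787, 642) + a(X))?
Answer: √505254 ≈ 710.81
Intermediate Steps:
d(b, U) = U*b
X = 77/228 (X = 154/456 = 154*(1/456) = 77/228 ≈ 0.33772)
t(D) = -D (t(D) = D*(-1) = -D)
a(C) = 0 (a(C) = 12*(C - C) = 12*0 = 0)
√(d(787, 642) + a(X)) = √(642*787 + 0) = √(505254 + 0) = √505254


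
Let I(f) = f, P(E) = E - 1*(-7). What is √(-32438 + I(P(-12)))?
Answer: I*√32443 ≈ 180.12*I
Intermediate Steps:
P(E) = 7 + E (P(E) = E + 7 = 7 + E)
√(-32438 + I(P(-12))) = √(-32438 + (7 - 12)) = √(-32438 - 5) = √(-32443) = I*√32443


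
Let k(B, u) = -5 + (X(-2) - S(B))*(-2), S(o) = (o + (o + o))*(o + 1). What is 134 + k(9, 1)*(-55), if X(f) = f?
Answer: -29511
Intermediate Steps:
S(o) = 3*o*(1 + o) (S(o) = (o + 2*o)*(1 + o) = (3*o)*(1 + o) = 3*o*(1 + o))
k(B, u) = -1 + 6*B*(1 + B) (k(B, u) = -5 + (-2 - 3*B*(1 + B))*(-2) = -5 + (4 + 6*B*(1 + B)) = -1 + 6*B*(1 + B))
134 + k(9, 1)*(-55) = 134 + (-1 + 6*9*(1 + 9))*(-55) = 134 + (-1 + 6*9*10)*(-55) = 134 + (-1 + 540)*(-55) = 134 + 539*(-55) = 134 - 29645 = -29511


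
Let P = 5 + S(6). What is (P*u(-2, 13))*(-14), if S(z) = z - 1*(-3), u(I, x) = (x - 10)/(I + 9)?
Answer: -84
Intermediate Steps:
u(I, x) = (-10 + x)/(9 + I)
S(z) = 3 + z (S(z) = z + 3 = 3 + z)
P = 14 (P = 5 + (3 + 6) = 5 + 9 = 14)
(P*u(-2, 13))*(-14) = (14*((-10 + 13)/(9 - 2)))*(-14) = (14*(3/7))*(-14) = 6*(-14) = -84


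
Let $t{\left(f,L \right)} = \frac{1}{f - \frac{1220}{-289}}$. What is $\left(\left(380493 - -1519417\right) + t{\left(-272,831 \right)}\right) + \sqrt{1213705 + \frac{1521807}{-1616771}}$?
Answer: $\frac{147030234791}{77388} + \frac{2 \sqrt{793139965762087177}}{1616771} \approx 1.901 \cdot 10^{6}$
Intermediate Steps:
$t{\left(f,L \right)} = \frac{1}{\frac{1220}{289} + f}$ ($t{\left(f,L \right)} = \frac{1}{f - - \frac{1220}{289}} = \frac{1}{f + \frac{1220}{289}} = \frac{1}{\frac{1220}{289} + f}$)
$\left(\left(380493 - -1519417\right) + t{\left(-272,831 \right)}\right) + \sqrt{1213705 + \frac{1521807}{-1616771}} = \left(\left(380493 - -1519417\right) + \frac{289}{1220 + 289 \left(-272\right)}\right) + \sqrt{1213705 + \frac{1521807}{-1616771}} = \left(\left(380493 + 1519417\right) + \frac{289}{1220 - 78608}\right) + \sqrt{1213705 + 1521807 \left(- \frac{1}{1616771}\right)} = \left(1899910 + \frac{289}{-77388}\right) + \sqrt{1213705 - \frac{1521807}{1616771}} = \left(1899910 + 289 \left(- \frac{1}{77388}\right)\right) + \sqrt{\frac{1962281524748}{1616771}} = \left(1899910 - \frac{289}{77388}\right) + \frac{2 \sqrt{793139965762087177}}{1616771} = \frac{147030234791}{77388} + \frac{2 \sqrt{793139965762087177}}{1616771}$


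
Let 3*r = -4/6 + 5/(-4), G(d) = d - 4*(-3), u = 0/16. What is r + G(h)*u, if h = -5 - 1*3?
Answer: -23/36 ≈ -0.63889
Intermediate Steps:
u = 0 (u = 0*(1/16) = 0)
h = -8 (h = -5 - 3 = -8)
G(d) = 12 + d (G(d) = d + 12 = 12 + d)
r = -23/36 (r = (-4/6 + 5/(-4))/3 = (-4*⅙ + 5*(-¼))/3 = (-⅔ - 5/4)/3 = (⅓)*(-23/12) = -23/36 ≈ -0.63889)
r + G(h)*u = -23/36 + (12 - 8)*0 = -23/36 + 4*0 = -23/36 + 0 = -23/36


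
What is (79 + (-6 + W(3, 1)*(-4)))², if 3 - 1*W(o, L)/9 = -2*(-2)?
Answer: 11881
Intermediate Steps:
W(o, L) = -9 (W(o, L) = 27 - (-18)*(-2) = 27 - 9*4 = 27 - 36 = -9)
(79 + (-6 + W(3, 1)*(-4)))² = (79 + (-6 - 9*(-4)))² = (79 + (-6 + 36))² = (79 + 30)² = 109² = 11881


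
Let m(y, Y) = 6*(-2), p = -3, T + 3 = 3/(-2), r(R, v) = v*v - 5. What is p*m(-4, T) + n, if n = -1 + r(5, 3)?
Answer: 39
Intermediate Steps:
r(R, v) = -5 + v² (r(R, v) = v² - 5 = -5 + v²)
T = -9/2 (T = -3 + 3/(-2) = -3 + 3*(-½) = -3 - 3/2 = -9/2 ≈ -4.5000)
m(y, Y) = -12
n = 3 (n = -1 + (-5 + 3²) = -1 + (-5 + 9) = -1 + 4 = 3)
p*m(-4, T) + n = -3*(-12) + 3 = 36 + 3 = 39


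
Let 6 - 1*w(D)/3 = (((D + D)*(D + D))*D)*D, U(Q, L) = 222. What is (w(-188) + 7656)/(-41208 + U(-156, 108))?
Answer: 2498395393/6831 ≈ 3.6574e+5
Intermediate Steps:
w(D) = 18 - 12*D⁴ (w(D) = 18 - 3*((D + D)*(D + D))*D*D = 18 - 3*((2*D)*(2*D))*D*D = 18 - 3*(4*D²)*D*D = 18 - 3*4*D³*D = 18 - 12*D⁴)
(w(-188) + 7656)/(-41208 + U(-156, 108)) = ((18 - 12*(-188)⁴) + 7656)/(-41208 + 222) = ((18 - 12*1249198336) + 7656)/(-40986) = ((18 - 14990380032) + 7656)*(-1/40986) = (-14990380014 + 7656)*(-1/40986) = -14990372358*(-1/40986) = 2498395393/6831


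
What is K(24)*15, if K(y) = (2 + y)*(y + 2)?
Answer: 10140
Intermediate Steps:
K(y) = (2 + y)**2 (K(y) = (2 + y)*(2 + y) = (2 + y)**2)
K(24)*15 = (2 + 24)**2*15 = 26**2*15 = 676*15 = 10140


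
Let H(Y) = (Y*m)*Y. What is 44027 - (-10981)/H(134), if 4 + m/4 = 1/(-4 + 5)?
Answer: 9486574763/215472 ≈ 44027.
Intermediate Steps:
m = -12 (m = -16 + 4/(-4 + 5) = -16 + 4/1 = -16 + 4*1 = -16 + 4 = -12)
H(Y) = -12*Y² (H(Y) = (Y*(-12))*Y = (-12*Y)*Y = -12*Y²)
44027 - (-10981)/H(134) = 44027 - (-10981)/((-12*134²)) = 44027 - (-10981)/((-12*17956)) = 44027 - (-10981)/(-215472) = 44027 - (-10981)*(-1)/215472 = 44027 - 1*10981/215472 = 44027 - 10981/215472 = 9486574763/215472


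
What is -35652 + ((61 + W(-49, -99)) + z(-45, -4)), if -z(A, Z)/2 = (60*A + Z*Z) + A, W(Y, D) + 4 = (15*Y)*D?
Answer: 42628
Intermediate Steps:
W(Y, D) = -4 + 15*D*Y (W(Y, D) = -4 + (15*Y)*D = -4 + 15*D*Y)
z(A, Z) = -122*A - 2*Z**2 (z(A, Z) = -2*((60*A + Z*Z) + A) = -2*((60*A + Z**2) + A) = -2*((Z**2 + 60*A) + A) = -2*(Z**2 + 61*A) = -122*A - 2*Z**2)
-35652 + ((61 + W(-49, -99)) + z(-45, -4)) = -35652 + ((61 + (-4 + 15*(-99)*(-49))) + (-122*(-45) - 2*(-4)**2)) = -35652 + ((61 + (-4 + 72765)) + (5490 - 2*16)) = -35652 + ((61 + 72761) + (5490 - 32)) = -35652 + (72822 + 5458) = -35652 + 78280 = 42628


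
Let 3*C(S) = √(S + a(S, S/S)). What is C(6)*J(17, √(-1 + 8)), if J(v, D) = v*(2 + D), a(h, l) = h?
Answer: 34*√3*(2 + √7)/3 ≈ 91.196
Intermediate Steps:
C(S) = √2*√S/3 (C(S) = √(S + S)/3 = √(2*S)/3 = (√2*√S)/3 = √2*√S/3)
C(6)*J(17, √(-1 + 8)) = (√2*√6/3)*(17*(2 + √(-1 + 8))) = (2*√3/3)*(17*(2 + √7)) = (2*√3/3)*(34 + 17*√7) = 2*√3*(34 + 17*√7)/3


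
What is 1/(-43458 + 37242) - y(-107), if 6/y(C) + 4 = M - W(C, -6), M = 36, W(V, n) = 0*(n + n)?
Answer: -2333/12432 ≈ -0.18766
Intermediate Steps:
W(V, n) = 0 (W(V, n) = 0*(2*n) = 0)
y(C) = 3/16 (y(C) = 6/(-4 + (36 - 1*0)) = 6/(-4 + (36 + 0)) = 6/(-4 + 36) = 6/32 = 6*(1/32) = 3/16)
1/(-43458 + 37242) - y(-107) = 1/(-43458 + 37242) - 1*3/16 = 1/(-6216) - 3/16 = -1/6216 - 3/16 = -2333/12432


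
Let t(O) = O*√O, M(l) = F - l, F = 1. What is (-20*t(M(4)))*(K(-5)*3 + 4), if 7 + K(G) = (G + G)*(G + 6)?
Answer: -2820*I*√3 ≈ -4884.4*I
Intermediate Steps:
M(l) = 1 - l
t(O) = O^(3/2)
K(G) = -7 + 2*G*(6 + G) (K(G) = -7 + (G + G)*(G + 6) = -7 + (2*G)*(6 + G) = -7 + 2*G*(6 + G))
(-20*t(M(4)))*(K(-5)*3 + 4) = (-20*(1 - 1*4)^(3/2))*((-7 + 2*(-5)² + 12*(-5))*3 + 4) = (-20*(1 - 4)^(3/2))*((-7 + 2*25 - 60)*3 + 4) = (-(-60)*I*√3)*((-7 + 50 - 60)*3 + 4) = (-(-60)*I*√3)*(-17*3 + 4) = (60*I*√3)*(-51 + 4) = (60*I*√3)*(-47) = -2820*I*√3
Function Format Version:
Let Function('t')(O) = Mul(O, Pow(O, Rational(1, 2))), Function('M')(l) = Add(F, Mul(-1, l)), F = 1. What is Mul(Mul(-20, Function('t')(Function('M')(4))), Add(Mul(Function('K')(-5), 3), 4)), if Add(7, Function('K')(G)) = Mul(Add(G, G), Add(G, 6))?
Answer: Mul(-2820, I, Pow(3, Rational(1, 2))) ≈ Mul(-4884.4, I)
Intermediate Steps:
Function('M')(l) = Add(1, Mul(-1, l))
Function('t')(O) = Pow(O, Rational(3, 2))
Function('K')(G) = Add(-7, Mul(2, G, Add(6, G))) (Function('K')(G) = Add(-7, Mul(Add(G, G), Add(G, 6))) = Add(-7, Mul(Mul(2, G), Add(6, G))) = Add(-7, Mul(2, G, Add(6, G))))
Mul(Mul(-20, Function('t')(Function('M')(4))), Add(Mul(Function('K')(-5), 3), 4)) = Mul(Mul(-20, Pow(Add(1, Mul(-1, 4)), Rational(3, 2))), Add(Mul(Add(-7, Mul(2, Pow(-5, 2)), Mul(12, -5)), 3), 4)) = Mul(Mul(-20, Pow(Add(1, -4), Rational(3, 2))), Add(Mul(Add(-7, Mul(2, 25), -60), 3), 4)) = Mul(Mul(-20, Pow(-3, Rational(3, 2))), Add(Mul(Add(-7, 50, -60), 3), 4)) = Mul(Mul(-20, Mul(-3, I, Pow(3, Rational(1, 2)))), Add(Mul(-17, 3), 4)) = Mul(Mul(60, I, Pow(3, Rational(1, 2))), Add(-51, 4)) = Mul(Mul(60, I, Pow(3, Rational(1, 2))), -47) = Mul(-2820, I, Pow(3, Rational(1, 2)))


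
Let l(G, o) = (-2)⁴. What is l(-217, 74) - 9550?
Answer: -9534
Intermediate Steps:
l(G, o) = 16
l(-217, 74) - 9550 = 16 - 9550 = -9534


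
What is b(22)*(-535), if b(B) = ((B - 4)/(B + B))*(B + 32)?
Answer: -130005/11 ≈ -11819.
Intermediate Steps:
b(B) = (-4 + B)*(32 + B)/(2*B) (b(B) = ((-4 + B)/((2*B)))*(32 + B) = ((-4 + B)*(1/(2*B)))*(32 + B) = ((-4 + B)/(2*B))*(32 + B) = (-4 + B)*(32 + B)/(2*B))
b(22)*(-535) = (14 + (½)*22 - 64/22)*(-535) = (14 + 11 - 64*1/22)*(-535) = (14 + 11 - 32/11)*(-535) = (243/11)*(-535) = -130005/11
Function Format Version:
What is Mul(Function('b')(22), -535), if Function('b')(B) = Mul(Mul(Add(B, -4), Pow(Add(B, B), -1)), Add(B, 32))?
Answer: Rational(-130005, 11) ≈ -11819.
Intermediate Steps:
Function('b')(B) = Mul(Rational(1, 2), Pow(B, -1), Add(-4, B), Add(32, B)) (Function('b')(B) = Mul(Mul(Add(-4, B), Pow(Mul(2, B), -1)), Add(32, B)) = Mul(Mul(Add(-4, B), Mul(Rational(1, 2), Pow(B, -1))), Add(32, B)) = Mul(Mul(Rational(1, 2), Pow(B, -1), Add(-4, B)), Add(32, B)) = Mul(Rational(1, 2), Pow(B, -1), Add(-4, B), Add(32, B)))
Mul(Function('b')(22), -535) = Mul(Add(14, Mul(Rational(1, 2), 22), Mul(-64, Pow(22, -1))), -535) = Mul(Add(14, 11, Mul(-64, Rational(1, 22))), -535) = Mul(Add(14, 11, Rational(-32, 11)), -535) = Mul(Rational(243, 11), -535) = Rational(-130005, 11)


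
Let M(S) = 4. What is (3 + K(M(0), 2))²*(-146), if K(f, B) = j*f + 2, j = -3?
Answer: -7154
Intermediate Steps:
K(f, B) = 2 - 3*f (K(f, B) = -3*f + 2 = 2 - 3*f)
(3 + K(M(0), 2))²*(-146) = (3 + (2 - 3*4))²*(-146) = (3 + (2 - 12))²*(-146) = (3 - 10)²*(-146) = (-7)²*(-146) = 49*(-146) = -7154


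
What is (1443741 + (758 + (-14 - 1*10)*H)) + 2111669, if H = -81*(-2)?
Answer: 3552280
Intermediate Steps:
H = 162
(1443741 + (758 + (-14 - 1*10)*H)) + 2111669 = (1443741 + (758 + (-14 - 1*10)*162)) + 2111669 = (1443741 + (758 + (-14 - 10)*162)) + 2111669 = (1443741 + (758 - 24*162)) + 2111669 = (1443741 + (758 - 3888)) + 2111669 = (1443741 - 3130) + 2111669 = 1440611 + 2111669 = 3552280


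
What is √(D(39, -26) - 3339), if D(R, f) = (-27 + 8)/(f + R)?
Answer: I*√564538/13 ≈ 57.797*I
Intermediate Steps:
D(R, f) = -19/(R + f)
√(D(39, -26) - 3339) = √(-19/(39 - 26) - 3339) = √(-19/13 - 3339) = √(-43426/13) = I*√564538/13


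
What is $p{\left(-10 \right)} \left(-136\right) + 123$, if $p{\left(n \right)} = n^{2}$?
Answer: $-13477$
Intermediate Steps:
$p{\left(-10 \right)} \left(-136\right) + 123 = \left(-10\right)^{2} \left(-136\right) + 123 = 100 \left(-136\right) + 123 = -13600 + 123 = -13477$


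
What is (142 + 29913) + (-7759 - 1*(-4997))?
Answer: 27293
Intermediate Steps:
(142 + 29913) + (-7759 - 1*(-4997)) = 30055 + (-7759 + 4997) = 30055 - 2762 = 27293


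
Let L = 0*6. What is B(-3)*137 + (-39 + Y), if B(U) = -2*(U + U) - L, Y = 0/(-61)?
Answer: 1605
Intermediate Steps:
Y = 0 (Y = 0*(-1/61) = 0)
L = 0
B(U) = -4*U (B(U) = -2*(U + U) - 1*0 = -4*U + 0 = -4*U)
B(-3)*137 + (-39 + Y) = -4*(-3)*137 + (-39 + 0) = 12*137 - 39 = 1644 - 39 = 1605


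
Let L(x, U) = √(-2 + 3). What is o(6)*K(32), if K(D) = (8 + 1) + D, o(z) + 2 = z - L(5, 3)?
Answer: 123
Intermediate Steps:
L(x, U) = 1 (L(x, U) = √1 = 1)
o(z) = -3 + z (o(z) = -2 + (z - 1*1) = -2 + (z - 1) = -2 + (-1 + z) = -3 + z)
K(D) = 9 + D
o(6)*K(32) = (-3 + 6)*(9 + 32) = 3*41 = 123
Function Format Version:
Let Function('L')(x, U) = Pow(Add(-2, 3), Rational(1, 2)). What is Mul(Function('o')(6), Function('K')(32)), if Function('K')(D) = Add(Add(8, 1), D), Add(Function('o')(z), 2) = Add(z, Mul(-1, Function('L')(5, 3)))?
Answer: 123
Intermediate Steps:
Function('L')(x, U) = 1 (Function('L')(x, U) = Pow(1, Rational(1, 2)) = 1)
Function('o')(z) = Add(-3, z) (Function('o')(z) = Add(-2, Add(z, Mul(-1, 1))) = Add(-2, Add(z, -1)) = Add(-2, Add(-1, z)) = Add(-3, z))
Function('K')(D) = Add(9, D)
Mul(Function('o')(6), Function('K')(32)) = Mul(Add(-3, 6), Add(9, 32)) = Mul(3, 41) = 123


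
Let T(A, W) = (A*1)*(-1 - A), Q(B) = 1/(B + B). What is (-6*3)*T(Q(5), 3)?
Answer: 99/50 ≈ 1.9800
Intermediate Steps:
Q(B) = 1/(2*B)
T(A, W) = A*(-1 - A)
(-6*3)*T(Q(5), 3) = (-6*3)*(-(½)/5*(1 + (½)/5)) = -(-18)*(½)*(⅕)*(1 + (½)*(⅕)) = -(-18)*(1 + ⅒)/10 = -(-18)*11/(10*10) = -18*(-11/100) = 99/50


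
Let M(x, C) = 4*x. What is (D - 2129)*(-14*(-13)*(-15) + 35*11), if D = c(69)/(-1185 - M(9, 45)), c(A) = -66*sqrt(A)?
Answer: 4992505 - 4690*sqrt(69)/37 ≈ 4.9915e+6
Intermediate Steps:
D = 2*sqrt(69)/37 (D = (-66*sqrt(69))/(-1185 - 4*9) = (-66*sqrt(69))/(-1185 - 1*36) = (-66*sqrt(69))/(-1185 - 36) = -66*sqrt(69)/(-1221) = -66*sqrt(69)*(-1/1221) = 2*sqrt(69)/37 ≈ 0.44901)
(D - 2129)*(-14*(-13)*(-15) + 35*11) = (2*sqrt(69)/37 - 2129)*(-14*(-13)*(-15) + 35*11) = (-2129 + 2*sqrt(69)/37)*(182*(-15) + 385) = (-2129 + 2*sqrt(69)/37)*(-2730 + 385) = (-2129 + 2*sqrt(69)/37)*(-2345) = 4992505 - 4690*sqrt(69)/37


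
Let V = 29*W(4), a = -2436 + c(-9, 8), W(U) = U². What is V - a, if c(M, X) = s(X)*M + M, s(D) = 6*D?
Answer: 3341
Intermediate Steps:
c(M, X) = M + 6*M*X (c(M, X) = (6*X)*M + M = 6*M*X + M = M + 6*M*X)
a = -2877 (a = -2436 - 9*(1 + 6*8) = -2436 - 9*(1 + 48) = -2436 - 9*49 = -2436 - 441 = -2877)
V = 464 (V = 29*4² = 29*16 = 464)
V - a = 464 - 1*(-2877) = 464 + 2877 = 3341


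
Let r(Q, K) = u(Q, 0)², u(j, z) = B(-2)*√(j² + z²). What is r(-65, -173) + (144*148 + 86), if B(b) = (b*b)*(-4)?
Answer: 1102998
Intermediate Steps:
B(b) = -4*b² (B(b) = b²*(-4) = -4*b²)
u(j, z) = -16*√(j² + z²) (u(j, z) = (-4*(-2)²)*√(j² + z²) = (-4*4)*√(j² + z²) = -16*√(j² + z²))
r(Q, K) = 256*Q² (r(Q, K) = (-16*√(Q² + 0²))² = (-16*√(Q² + 0))² = (-16*√(Q²))² = 256*Q²)
r(-65, -173) + (144*148 + 86) = 256*(-65)² + (144*148 + 86) = 256*4225 + (21312 + 86) = 1081600 + 21398 = 1102998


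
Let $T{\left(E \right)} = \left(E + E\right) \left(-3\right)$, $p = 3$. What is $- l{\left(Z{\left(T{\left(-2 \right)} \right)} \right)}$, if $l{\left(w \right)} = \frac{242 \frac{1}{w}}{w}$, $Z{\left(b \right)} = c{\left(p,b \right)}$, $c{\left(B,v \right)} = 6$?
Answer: $- \frac{121}{18} \approx -6.7222$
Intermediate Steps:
$T{\left(E \right)} = - 6 E$ ($T{\left(E \right)} = 2 E \left(-3\right) = - 6 E$)
$Z{\left(b \right)} = 6$
$l{\left(w \right)} = \frac{242}{w^{2}}$
$- l{\left(Z{\left(T{\left(-2 \right)} \right)} \right)} = - \frac{242}{36} = \left(-1\right) \frac{121}{18} = - \frac{121}{18}$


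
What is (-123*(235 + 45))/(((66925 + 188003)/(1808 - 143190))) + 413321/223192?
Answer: 22643145387151/1185372712 ≈ 19102.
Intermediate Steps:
(-123*(235 + 45))/(((66925 + 188003)/(1808 - 143190))) + 413321/223192 = (-123*280)/((254928/(-141382))) + 413321*(1/223192) = -34440/(254928*(-1/141382)) + 413321/223192 = -34440/(-127464/70691) + 413321/223192 = -34440*(-70691/127464) + 413321/223192 = 101441585/5311 + 413321/223192 = 22643145387151/1185372712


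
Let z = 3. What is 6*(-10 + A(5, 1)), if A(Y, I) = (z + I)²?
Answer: 36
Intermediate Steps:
A(Y, I) = (3 + I)²
6*(-10 + A(5, 1)) = 6*(-10 + (3 + 1)²) = 6*(-10 + 4²) = 6*(-10 + 16) = 6*6 = 36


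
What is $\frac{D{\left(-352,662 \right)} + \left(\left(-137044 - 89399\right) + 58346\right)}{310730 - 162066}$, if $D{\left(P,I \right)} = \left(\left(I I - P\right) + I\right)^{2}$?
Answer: $\frac{192947422467}{148664} \approx 1.2979 \cdot 10^{6}$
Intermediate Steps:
$D{\left(P,I \right)} = \left(I + I^{2} - P\right)^{2}$ ($D{\left(P,I \right)} = \left(\left(I^{2} - P\right) + I\right)^{2} = \left(I + I^{2} - P\right)^{2}$)
$\frac{D{\left(-352,662 \right)} + \left(\left(-137044 - 89399\right) + 58346\right)}{310730 - 162066} = \frac{\left(662 + 662^{2} - -352\right)^{2} + \left(\left(-137044 - 89399\right) + 58346\right)}{310730 - 162066} = \frac{\left(662 + 438244 + 352\right)^{2} + \left(-226443 + 58346\right)}{148664} = \left(439258^{2} - 168097\right) \frac{1}{148664} = \left(192947590564 - 168097\right) \frac{1}{148664} = 192947422467 \cdot \frac{1}{148664} = \frac{192947422467}{148664}$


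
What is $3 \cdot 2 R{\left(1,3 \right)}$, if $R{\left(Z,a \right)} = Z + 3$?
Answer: $24$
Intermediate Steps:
$R{\left(Z,a \right)} = 3 + Z$
$3 \cdot 2 R{\left(1,3 \right)} = 3 \cdot 2 \left(3 + 1\right) = 6 \cdot 4 = 24$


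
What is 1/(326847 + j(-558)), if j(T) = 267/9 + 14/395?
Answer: 1185/387348892 ≈ 3.0593e-6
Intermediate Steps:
j(T) = 35197/1185 (j(T) = 267*(1/9) + 14*(1/395) = 89/3 + 14/395 = 35197/1185)
1/(326847 + j(-558)) = 1/(326847 + 35197/1185) = 1/(387348892/1185) = 1185/387348892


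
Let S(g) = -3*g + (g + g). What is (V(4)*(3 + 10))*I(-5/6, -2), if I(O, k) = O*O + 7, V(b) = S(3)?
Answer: -3601/12 ≈ -300.08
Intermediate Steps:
S(g) = -g (S(g) = -3*g + 2*g = -g)
V(b) = -3 (V(b) = -1*3 = -3)
I(O, k) = 7 + O² (I(O, k) = O² + 7 = 7 + O²)
(V(4)*(3 + 10))*I(-5/6, -2) = (-3*(3 + 10))*(7 + (-5/6)²) = (-3*13)*(7 + (-5*⅙)²) = -39*(7 + (-⅚)²) = -39*(7 + 25/36) = -39*277/36 = -3601/12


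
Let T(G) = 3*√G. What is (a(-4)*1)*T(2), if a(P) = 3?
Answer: 9*√2 ≈ 12.728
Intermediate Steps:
(a(-4)*1)*T(2) = (3*1)*(3*√2) = 3*(3*√2) = 9*√2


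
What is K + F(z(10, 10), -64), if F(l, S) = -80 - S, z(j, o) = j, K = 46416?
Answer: 46400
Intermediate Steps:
K + F(z(10, 10), -64) = 46416 + (-80 - 1*(-64)) = 46416 + (-80 + 64) = 46416 - 16 = 46400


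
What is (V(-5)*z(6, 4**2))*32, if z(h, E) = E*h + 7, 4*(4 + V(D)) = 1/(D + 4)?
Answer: -14008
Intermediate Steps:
V(D) = -4 + 1/(4*(4 + D)) (V(D) = -4 + 1/(4*(D + 4)) = -4 + 1/(4*(4 + D)))
z(h, E) = 7 + E*h
(V(-5)*z(6, 4**2))*32 = (((-63 - 16*(-5))/(4*(4 - 5)))*(7 + 4**2*6))*32 = (((1/4)*(-63 + 80)/(-1))*(7 + 16*6))*32 = (((1/4)*(-1)*17)*(7 + 96))*32 = -17/4*103*32 = -1751/4*32 = -14008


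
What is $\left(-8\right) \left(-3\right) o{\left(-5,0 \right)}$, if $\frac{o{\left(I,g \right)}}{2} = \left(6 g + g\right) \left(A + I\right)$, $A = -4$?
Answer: $0$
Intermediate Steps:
$o{\left(I,g \right)} = 14 g \left(-4 + I\right)$ ($o{\left(I,g \right)} = 2 \left(6 g + g\right) \left(-4 + I\right) = 2 \cdot 7 g \left(-4 + I\right) = 14 g \left(-4 + I\right)$)
$\left(-8\right) \left(-3\right) o{\left(-5,0 \right)} = \left(-8\right) \left(-3\right) 14 \cdot 0 \left(-4 - 5\right) = 24 \cdot 14 \cdot 0 \left(-9\right) = 24 \cdot 0 = 0$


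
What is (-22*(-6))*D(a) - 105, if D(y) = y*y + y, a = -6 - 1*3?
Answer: 9399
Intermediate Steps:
a = -9 (a = -6 - 3 = -9)
D(y) = y + y² (D(y) = y² + y = y + y²)
(-22*(-6))*D(a) - 105 = (-22*(-6))*(-9*(1 - 9)) - 105 = 132*(-9*(-8)) - 105 = 132*72 - 105 = 9504 - 105 = 9399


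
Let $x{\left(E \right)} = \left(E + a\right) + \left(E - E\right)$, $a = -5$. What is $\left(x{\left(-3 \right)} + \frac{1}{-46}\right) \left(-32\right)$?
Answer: $\frac{5904}{23} \approx 256.7$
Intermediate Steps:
$x{\left(E \right)} = -5 + E$ ($x{\left(E \right)} = \left(E - 5\right) + \left(E - E\right) = \left(-5 + E\right) + 0 = -5 + E$)
$\left(x{\left(-3 \right)} + \frac{1}{-46}\right) \left(-32\right) = \left(\left(-5 - 3\right) + \frac{1}{-46}\right) \left(-32\right) = \left(-8 - \frac{1}{46}\right) \left(-32\right) = \left(- \frac{369}{46}\right) \left(-32\right) = \frac{5904}{23}$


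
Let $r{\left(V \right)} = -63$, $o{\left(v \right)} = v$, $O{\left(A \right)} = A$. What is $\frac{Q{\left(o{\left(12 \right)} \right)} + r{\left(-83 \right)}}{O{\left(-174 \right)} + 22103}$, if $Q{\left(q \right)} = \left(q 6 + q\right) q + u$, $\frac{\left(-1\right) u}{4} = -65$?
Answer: $\frac{1205}{21929} \approx 0.05495$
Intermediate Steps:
$u = 260$ ($u = \left(-4\right) \left(-65\right) = 260$)
$Q{\left(q \right)} = 260 + 7 q^{2}$ ($Q{\left(q \right)} = \left(q 6 + q\right) q + 260 = \left(6 q + q\right) q + 260 = 7 q q + 260 = 7 q^{2} + 260 = 260 + 7 q^{2}$)
$\frac{Q{\left(o{\left(12 \right)} \right)} + r{\left(-83 \right)}}{O{\left(-174 \right)} + 22103} = \frac{\left(260 + 7 \cdot 12^{2}\right) - 63}{-174 + 22103} = \frac{\left(260 + 7 \cdot 144\right) - 63}{21929} = \left(\left(260 + 1008\right) - 63\right) \frac{1}{21929} = \left(1268 - 63\right) \frac{1}{21929} = 1205 \cdot \frac{1}{21929} = \frac{1205}{21929}$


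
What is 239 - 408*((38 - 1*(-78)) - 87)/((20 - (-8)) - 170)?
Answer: 22885/71 ≈ 322.32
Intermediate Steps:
239 - 408*((38 - 1*(-78)) - 87)/((20 - (-8)) - 170) = 239 - 408*((38 + 78) - 87)/((20 - 1*(-8)) - 170) = 239 - 408*(116 - 87)/((20 + 8) - 170) = 239 - 11832/(28 - 170) = 239 - 11832/(-142) = 239 - 11832*(-1)/142 = 239 - 408*(-29/142) = 239 + 5916/71 = 22885/71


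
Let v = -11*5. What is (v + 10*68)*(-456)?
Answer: -285000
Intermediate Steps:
v = -55
(v + 10*68)*(-456) = (-55 + 10*68)*(-456) = (-55 + 680)*(-456) = 625*(-456) = -285000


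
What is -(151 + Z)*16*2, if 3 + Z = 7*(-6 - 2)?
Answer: -2944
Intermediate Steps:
Z = -59 (Z = -3 + 7*(-6 - 2) = -3 + 7*(-8) = -3 - 56 = -59)
-(151 + Z)*16*2 = -(151 - 59)*16*2 = -92*32 = -1*2944 = -2944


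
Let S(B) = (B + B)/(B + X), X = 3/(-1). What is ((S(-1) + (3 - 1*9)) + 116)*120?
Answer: 13260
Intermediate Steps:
X = -3 (X = 3*(-1) = -3)
S(B) = 2*B/(-3 + B) (S(B) = (B + B)/(B - 3) = (2*B)/(-3 + B) = 2*B/(-3 + B))
((S(-1) + (3 - 1*9)) + 116)*120 = ((2*(-1)/(-3 - 1) + (3 - 1*9)) + 116)*120 = ((2*(-1)/(-4) + (3 - 9)) + 116)*120 = ((2*(-1)*(-1/4) - 6) + 116)*120 = ((1/2 - 6) + 116)*120 = (-11/2 + 116)*120 = (221/2)*120 = 13260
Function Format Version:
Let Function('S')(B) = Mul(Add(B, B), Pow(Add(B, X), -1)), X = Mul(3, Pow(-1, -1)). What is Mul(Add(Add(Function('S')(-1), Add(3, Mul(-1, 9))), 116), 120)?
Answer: 13260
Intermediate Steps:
X = -3 (X = Mul(3, -1) = -3)
Function('S')(B) = Mul(2, B, Pow(Add(-3, B), -1)) (Function('S')(B) = Mul(Add(B, B), Pow(Add(B, -3), -1)) = Mul(Mul(2, B), Pow(Add(-3, B), -1)) = Mul(2, B, Pow(Add(-3, B), -1)))
Mul(Add(Add(Function('S')(-1), Add(3, Mul(-1, 9))), 116), 120) = Mul(Add(Add(Mul(2, -1, Pow(Add(-3, -1), -1)), Add(3, Mul(-1, 9))), 116), 120) = Mul(Add(Add(Mul(2, -1, Pow(-4, -1)), Add(3, -9)), 116), 120) = Mul(Add(Add(Mul(2, -1, Rational(-1, 4)), -6), 116), 120) = Mul(Add(Add(Rational(1, 2), -6), 116), 120) = Mul(Add(Rational(-11, 2), 116), 120) = Mul(Rational(221, 2), 120) = 13260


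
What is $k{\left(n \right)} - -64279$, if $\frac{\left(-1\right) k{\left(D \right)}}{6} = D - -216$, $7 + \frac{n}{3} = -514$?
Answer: $72361$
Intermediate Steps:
$n = -1563$ ($n = -21 + 3 \left(-514\right) = -21 - 1542 = -1563$)
$k{\left(D \right)} = -1296 - 6 D$ ($k{\left(D \right)} = - 6 \left(D - -216\right) = - 6 \left(D + 216\right) = - 6 \left(216 + D\right) = -1296 - 6 D$)
$k{\left(n \right)} - -64279 = \left(-1296 - -9378\right) - -64279 = \left(-1296 + 9378\right) + 64279 = 8082 + 64279 = 72361$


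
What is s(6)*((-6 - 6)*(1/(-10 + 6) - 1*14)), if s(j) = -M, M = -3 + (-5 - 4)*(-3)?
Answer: -4104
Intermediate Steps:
M = 24 (M = -3 - 9*(-3) = -3 + 27 = 24)
s(j) = -24 (s(j) = -1*24 = -24)
s(6)*((-6 - 6)*(1/(-10 + 6) - 1*14)) = -24*(-6 - 6)*(1/(-10 + 6) - 1*14) = -(-288)*(1/(-4) - 14) = -(-288)*(-1/4 - 14) = -(-288)*(-57)/4 = -24*171 = -4104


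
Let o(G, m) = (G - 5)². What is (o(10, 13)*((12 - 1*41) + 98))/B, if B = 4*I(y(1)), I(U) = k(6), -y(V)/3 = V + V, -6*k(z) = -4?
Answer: 5175/8 ≈ 646.88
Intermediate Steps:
k(z) = ⅔ (k(z) = -⅙*(-4) = ⅔)
o(G, m) = (-5 + G)²
y(V) = -6*V (y(V) = -3*(V + V) = -6*V)
I(U) = ⅔
B = 8/3 (B = 4*(⅔) = 8/3 ≈ 2.6667)
(o(10, 13)*((12 - 1*41) + 98))/B = ((-5 + 10)²*((12 - 1*41) + 98))/(8/3) = (5²*((12 - 41) + 98))*(3/8) = (25*(-29 + 98))*(3/8) = (25*69)*(3/8) = 1725*(3/8) = 5175/8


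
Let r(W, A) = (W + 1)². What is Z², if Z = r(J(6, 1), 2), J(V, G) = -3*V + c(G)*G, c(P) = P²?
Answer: 65536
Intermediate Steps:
J(V, G) = G³ - 3*V (J(V, G) = -3*V + G²*G = -3*V + G³ = G³ - 3*V)
r(W, A) = (1 + W)²
Z = 256 (Z = (1 + (1³ - 3*6))² = (1 + (1 - 18))² = (1 - 17)² = (-16)² = 256)
Z² = 256² = 65536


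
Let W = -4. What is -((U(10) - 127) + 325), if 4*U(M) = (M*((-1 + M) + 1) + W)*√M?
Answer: -198 - 24*√10 ≈ -273.89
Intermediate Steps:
U(M) = √M*(-4 + M²)/4 (U(M) = ((M*((-1 + M) + 1) - 4)*√M)/4 = ((M*M - 4)*√M)/4 = ((M² - 4)*√M)/4 = ((-4 + M²)*√M)/4 = (√M*(-4 + M²))/4 = √M*(-4 + M²)/4)
-((U(10) - 127) + 325) = -((√10*(-4 + 10²)/4 - 127) + 325) = -((√10*(-4 + 100)/4 - 127) + 325) = -(((¼)*√10*96 - 127) + 325) = -((24*√10 - 127) + 325) = -((-127 + 24*√10) + 325) = -(198 + 24*√10) = -198 - 24*√10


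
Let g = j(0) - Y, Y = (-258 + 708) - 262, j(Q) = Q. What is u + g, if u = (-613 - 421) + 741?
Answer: -481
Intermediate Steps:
Y = 188 (Y = 450 - 262 = 188)
u = -293 (u = -1034 + 741 = -293)
g = -188 (g = 0 - 1*188 = 0 - 188 = -188)
u + g = -293 - 188 = -481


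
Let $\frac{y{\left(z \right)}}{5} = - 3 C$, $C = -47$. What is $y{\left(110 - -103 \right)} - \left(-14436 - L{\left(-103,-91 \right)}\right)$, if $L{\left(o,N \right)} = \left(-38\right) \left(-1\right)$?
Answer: $15179$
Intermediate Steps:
$L{\left(o,N \right)} = 38$
$y{\left(z \right)} = 705$ ($y{\left(z \right)} = 5 \left(\left(-3\right) \left(-47\right)\right) = 5 \cdot 141 = 705$)
$y{\left(110 - -103 \right)} - \left(-14436 - L{\left(-103,-91 \right)}\right) = 705 - \left(-14436 - 38\right) = 705 - -14474 = 705 + 14474 = 15179$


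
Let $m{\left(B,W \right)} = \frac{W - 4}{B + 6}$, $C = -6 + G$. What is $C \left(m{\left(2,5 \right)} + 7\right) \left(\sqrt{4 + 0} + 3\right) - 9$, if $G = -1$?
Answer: $- \frac{2067}{8} \approx -258.38$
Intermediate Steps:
$C = -7$ ($C = -6 - 1 = -7$)
$m{\left(B,W \right)} = \frac{-4 + W}{6 + B}$
$C \left(m{\left(2,5 \right)} + 7\right) \left(\sqrt{4 + 0} + 3\right) - 9 = - 7 \left(\frac{-4 + 5}{6 + 2} + 7\right) \left(\sqrt{4 + 0} + 3\right) - 9 = - 7 \left(\frac{1}{8} \cdot 1 + 7\right) \left(\sqrt{4} + 3\right) - 9 = - 7 \left(\frac{1}{8} \cdot 1 + 7\right) \left(2 + 3\right) - 9 = - 7 \left(\frac{1}{8} + 7\right) 5 - 9 = - 7 \cdot \frac{57}{8} \cdot 5 - 9 = \left(-7\right) \frac{285}{8} - 9 = - \frac{1995}{8} - 9 = - \frac{2067}{8}$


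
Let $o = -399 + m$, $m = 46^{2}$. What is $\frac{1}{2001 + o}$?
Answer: $\frac{1}{3718} \approx 0.00026896$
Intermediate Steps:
$m = 2116$
$o = 1717$ ($o = -399 + 2116 = 1717$)
$\frac{1}{2001 + o} = \frac{1}{2001 + 1717} = \frac{1}{3718}$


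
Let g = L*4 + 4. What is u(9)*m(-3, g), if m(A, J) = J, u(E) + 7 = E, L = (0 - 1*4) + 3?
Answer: 0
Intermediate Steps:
L = -1 (L = (0 - 4) + 3 = -4 + 3 = -1)
u(E) = -7 + E
g = 0 (g = -1*4 + 4 = -4 + 4 = 0)
u(9)*m(-3, g) = (-7 + 9)*0 = 2*0 = 0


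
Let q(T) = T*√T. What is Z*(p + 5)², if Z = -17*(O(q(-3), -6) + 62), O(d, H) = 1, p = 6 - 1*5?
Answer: -38556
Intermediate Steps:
p = 1 (p = 6 - 5 = 1)
q(T) = T^(3/2)
Z = -1071 (Z = -17*(1 + 62) = -17*63 = -1071)
Z*(p + 5)² = -1071*(1 + 5)² = -1071*6² = -1071*36 = -38556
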